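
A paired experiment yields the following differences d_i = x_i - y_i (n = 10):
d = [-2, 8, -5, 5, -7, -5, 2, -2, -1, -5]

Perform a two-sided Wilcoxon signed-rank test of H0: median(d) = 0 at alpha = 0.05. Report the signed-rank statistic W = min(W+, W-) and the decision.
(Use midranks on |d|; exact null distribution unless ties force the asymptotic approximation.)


Step 1: Drop any zero differences (none here) and take |d_i|.
|d| = [2, 8, 5, 5, 7, 5, 2, 2, 1, 5]
Step 2: Midrank |d_i| (ties get averaged ranks).
ranks: |2|->3, |8|->10, |5|->6.5, |5|->6.5, |7|->9, |5|->6.5, |2|->3, |2|->3, |1|->1, |5|->6.5
Step 3: Attach original signs; sum ranks with positive sign and with negative sign.
W+ = 10 + 6.5 + 3 = 19.5
W- = 3 + 6.5 + 9 + 6.5 + 3 + 1 + 6.5 = 35.5
(Check: W+ + W- = 55 should equal n(n+1)/2 = 55.)
Step 4: Test statistic W = min(W+, W-) = 19.5.
Step 5: Ties in |d|, so use the tie-corrected normal approximation.
        E[W] = n(n+1)/4 = 10*11/4 = 27.5.
        Tie groups: |d|=2 (t=3), |d|=5 (t=4); sum(t^3 - t) = 84.
        Var[W] = n(n+1)(2n+1)/24 - sum(t^3-t)/48 = 2310/24 - 84/48 = 94.5.
        z = (W - E[W]) / sqrt(Var[W]) = (19.5 - 27.5) / 9.7211 = -0.8230.
        Two-sided p = 2*Phi(z) = 0.410536.
Step 6: alpha = 0.05. fail to reject H0.

W+ = 19.5, W- = 35.5, W = min = 19.5, p = 0.410536, fail to reject H0.


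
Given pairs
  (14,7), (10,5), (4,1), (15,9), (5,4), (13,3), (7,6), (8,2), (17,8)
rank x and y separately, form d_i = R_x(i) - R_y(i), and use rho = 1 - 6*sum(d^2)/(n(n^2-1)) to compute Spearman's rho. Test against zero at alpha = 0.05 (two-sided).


Step 1: Rank x and y separately (midranks; no ties here).
rank(x): 14->7, 10->5, 4->1, 15->8, 5->2, 13->6, 7->3, 8->4, 17->9
rank(y): 7->7, 5->5, 1->1, 9->9, 4->4, 3->3, 6->6, 2->2, 8->8
Step 2: d_i = R_x(i) - R_y(i); compute d_i^2.
  (7-7)^2=0, (5-5)^2=0, (1-1)^2=0, (8-9)^2=1, (2-4)^2=4, (6-3)^2=9, (3-6)^2=9, (4-2)^2=4, (9-8)^2=1
sum(d^2) = 28.
Step 3: rho = 1 - 6*28 / (9*(9^2 - 1)) = 1 - 168/720 = 0.766667.
Step 4: Under H0, t = rho * sqrt((n-2)/(1-rho^2)) = 3.1593 ~ t(7).
Step 5: Two-sided p-value from the t-distribution with 7 df = 0.015944.
Step 6: alpha = 0.05. reject H0.

rho = 0.7667, p = 0.015944, reject H0 at alpha = 0.05.


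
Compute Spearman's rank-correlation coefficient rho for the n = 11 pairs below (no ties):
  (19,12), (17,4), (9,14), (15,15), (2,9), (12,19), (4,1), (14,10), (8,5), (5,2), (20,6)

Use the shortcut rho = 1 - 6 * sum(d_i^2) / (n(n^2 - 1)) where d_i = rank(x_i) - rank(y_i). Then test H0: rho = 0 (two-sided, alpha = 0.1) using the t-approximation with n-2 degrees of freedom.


Step 1: Rank x and y separately (midranks; no ties here).
rank(x): 19->10, 17->9, 9->5, 15->8, 2->1, 12->6, 4->2, 14->7, 8->4, 5->3, 20->11
rank(y): 12->8, 4->3, 14->9, 15->10, 9->6, 19->11, 1->1, 10->7, 5->4, 2->2, 6->5
Step 2: d_i = R_x(i) - R_y(i); compute d_i^2.
  (10-8)^2=4, (9-3)^2=36, (5-9)^2=16, (8-10)^2=4, (1-6)^2=25, (6-11)^2=25, (2-1)^2=1, (7-7)^2=0, (4-4)^2=0, (3-2)^2=1, (11-5)^2=36
sum(d^2) = 148.
Step 3: rho = 1 - 6*148 / (11*(11^2 - 1)) = 1 - 888/1320 = 0.327273.
Step 4: Under H0, t = rho * sqrt((n-2)/(1-rho^2)) = 1.0390 ~ t(9).
Step 5: Two-sided p-value from the t-distribution with 9 df = 0.325895.
Step 6: alpha = 0.1. fail to reject H0.

rho = 0.3273, p = 0.325895, fail to reject H0 at alpha = 0.1.


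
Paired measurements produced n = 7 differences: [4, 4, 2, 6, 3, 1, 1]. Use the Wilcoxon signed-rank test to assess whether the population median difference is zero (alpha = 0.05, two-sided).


Step 1: Drop any zero differences (none here) and take |d_i|.
|d| = [4, 4, 2, 6, 3, 1, 1]
Step 2: Midrank |d_i| (ties get averaged ranks).
ranks: |4|->5.5, |4|->5.5, |2|->3, |6|->7, |3|->4, |1|->1.5, |1|->1.5
Step 3: Attach original signs; sum ranks with positive sign and with negative sign.
W+ = 5.5 + 5.5 + 3 + 7 + 4 + 1.5 + 1.5 = 28
W- = 0 = 0
(Check: W+ + W- = 28 should equal n(n+1)/2 = 28.)
Step 4: Test statistic W = min(W+, W-) = 0.
Step 5: Ties in |d|, so use the tie-corrected normal approximation.
        E[W] = n(n+1)/4 = 7*8/4 = 14.
        Tie groups: |d|=1 (t=2), |d|=4 (t=2); sum(t^3 - t) = 12.
        Var[W] = n(n+1)(2n+1)/24 - sum(t^3-t)/48 = 840/24 - 12/48 = 34.75.
        z = (W - E[W]) / sqrt(Var[W]) = (0 - 14) / 5.8949 = -2.3749.
        Two-sided p = 2*Phi(z) = 0.017552.
Step 6: alpha = 0.05. reject H0.

W+ = 28, W- = 0, W = min = 0, p = 0.017552, reject H0.


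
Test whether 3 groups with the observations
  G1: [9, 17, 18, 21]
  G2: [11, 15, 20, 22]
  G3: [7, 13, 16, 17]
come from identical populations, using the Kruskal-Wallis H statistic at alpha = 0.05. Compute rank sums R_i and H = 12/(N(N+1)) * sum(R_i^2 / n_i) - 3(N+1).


Step 1: Combine all N = 12 observations and assign midranks.
sorted (value, group, rank): (7,G3,1), (9,G1,2), (11,G2,3), (13,G3,4), (15,G2,5), (16,G3,6), (17,G1,7.5), (17,G3,7.5), (18,G1,9), (20,G2,10), (21,G1,11), (22,G2,12)
Step 2: Sum ranks within each group.
R_1 = 29.5 (n_1 = 4)
R_2 = 30 (n_2 = 4)
R_3 = 18.5 (n_3 = 4)
Step 3: H = 12/(N(N+1)) * sum(R_i^2/n_i) - 3(N+1)
     = 12/(12*13) * (29.5^2/4 + 30^2/4 + 18.5^2/4) - 3*13
     = 0.076923 * 528.125 - 39
     = 1.625000.
Step 4: Ties present; correction factor C = 1 - 6/(12^3 - 12) = 0.996503. Corrected H = 1.625000 / 0.996503 = 1.630702.
Step 5: Under H0, H ~ chi^2(2); p-value = 0.442484.
Step 6: alpha = 0.05. fail to reject H0.

H = 1.6307, df = 2, p = 0.442484, fail to reject H0.


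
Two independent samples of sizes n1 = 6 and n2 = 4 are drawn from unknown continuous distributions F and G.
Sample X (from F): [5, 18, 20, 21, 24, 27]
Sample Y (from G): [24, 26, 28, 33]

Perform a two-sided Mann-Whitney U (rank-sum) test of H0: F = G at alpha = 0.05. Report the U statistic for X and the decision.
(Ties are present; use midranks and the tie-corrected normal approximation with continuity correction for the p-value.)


Step 1: Combine and sort all 10 observations; assign midranks.
sorted (value, group): (5,X), (18,X), (20,X), (21,X), (24,X), (24,Y), (26,Y), (27,X), (28,Y), (33,Y)
ranks: 5->1, 18->2, 20->3, 21->4, 24->5.5, 24->5.5, 26->7, 27->8, 28->9, 33->10
Step 2: Rank sum for X: R1 = 1 + 2 + 3 + 4 + 5.5 + 8 = 23.5.
Step 3: U_X = R1 - n1(n1+1)/2 = 23.5 - 6*7/2 = 23.5 - 21 = 2.5.
       U_Y = n1*n2 - U_X = 24 - 2.5 = 21.5.
Step 4: Ties are present, so use the tie-corrected normal approximation (with continuity correction) for the p-value.
Step 5: p-value = 0.054273; compare to alpha = 0.05. fail to reject H0.

U_X = 2.5, p = 0.054273, fail to reject H0 at alpha = 0.05.


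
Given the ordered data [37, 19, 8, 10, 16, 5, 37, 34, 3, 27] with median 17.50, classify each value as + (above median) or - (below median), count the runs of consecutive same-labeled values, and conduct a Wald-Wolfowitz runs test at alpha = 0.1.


Step 1: Compute median = 17.50; label A = above, B = below.
Labels in order: AABBBBAABA  (n_A = 5, n_B = 5)
Step 2: Count runs R = 5.
Step 3: Under H0 (random ordering), E[R] = 2*n_A*n_B/(n_A+n_B) + 1 = 2*5*5/10 + 1 = 6.0000.
        Var[R] = 2*n_A*n_B*(2*n_A*n_B - n_A - n_B) / ((n_A+n_B)^2 * (n_A+n_B-1)) = 2000/900 = 2.2222.
        SD[R] = 1.4907.
Step 4: Continuity-corrected z = (R + 0.5 - E[R]) / SD[R] = (5 + 0.5 - 6.0000) / 1.4907 = -0.3354.
Step 5: Two-sided p-value via normal approximation = 2*(1 - Phi(|z|)) = 0.737316.
Step 6: alpha = 0.1. fail to reject H0.

R = 5, z = -0.3354, p = 0.737316, fail to reject H0.


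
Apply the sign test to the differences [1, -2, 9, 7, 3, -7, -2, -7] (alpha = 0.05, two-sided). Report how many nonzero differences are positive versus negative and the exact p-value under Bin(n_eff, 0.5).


Step 1: Discard zero differences. Original n = 8; n_eff = number of nonzero differences = 8.
Nonzero differences (with sign): +1, -2, +9, +7, +3, -7, -2, -7
Step 2: Count signs: positive = 4, negative = 4.
Step 3: Under H0: P(positive) = 0.5, so the number of positives S ~ Bin(8, 0.5).
Step 4: Two-sided exact p-value = sum of Bin(8,0.5) probabilities at or below the observed probability = 1.000000.
Step 5: alpha = 0.05. fail to reject H0.

n_eff = 8, pos = 4, neg = 4, p = 1.000000, fail to reject H0.


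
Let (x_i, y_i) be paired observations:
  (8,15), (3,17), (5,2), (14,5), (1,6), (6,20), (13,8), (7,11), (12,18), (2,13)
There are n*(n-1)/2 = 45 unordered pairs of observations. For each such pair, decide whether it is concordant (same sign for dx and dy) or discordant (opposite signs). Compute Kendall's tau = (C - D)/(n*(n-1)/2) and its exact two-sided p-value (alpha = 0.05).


Step 1: Enumerate the 45 unordered pairs (i,j) with i<j and classify each by sign(x_j-x_i) * sign(y_j-y_i).
  (1,2):dx=-5,dy=+2->D; (1,3):dx=-3,dy=-13->C; (1,4):dx=+6,dy=-10->D; (1,5):dx=-7,dy=-9->C
  (1,6):dx=-2,dy=+5->D; (1,7):dx=+5,dy=-7->D; (1,8):dx=-1,dy=-4->C; (1,9):dx=+4,dy=+3->C
  (1,10):dx=-6,dy=-2->C; (2,3):dx=+2,dy=-15->D; (2,4):dx=+11,dy=-12->D; (2,5):dx=-2,dy=-11->C
  (2,6):dx=+3,dy=+3->C; (2,7):dx=+10,dy=-9->D; (2,8):dx=+4,dy=-6->D; (2,9):dx=+9,dy=+1->C
  (2,10):dx=-1,dy=-4->C; (3,4):dx=+9,dy=+3->C; (3,5):dx=-4,dy=+4->D; (3,6):dx=+1,dy=+18->C
  (3,7):dx=+8,dy=+6->C; (3,8):dx=+2,dy=+9->C; (3,9):dx=+7,dy=+16->C; (3,10):dx=-3,dy=+11->D
  (4,5):dx=-13,dy=+1->D; (4,6):dx=-8,dy=+15->D; (4,7):dx=-1,dy=+3->D; (4,8):dx=-7,dy=+6->D
  (4,9):dx=-2,dy=+13->D; (4,10):dx=-12,dy=+8->D; (5,6):dx=+5,dy=+14->C; (5,7):dx=+12,dy=+2->C
  (5,8):dx=+6,dy=+5->C; (5,9):dx=+11,dy=+12->C; (5,10):dx=+1,dy=+7->C; (6,7):dx=+7,dy=-12->D
  (6,8):dx=+1,dy=-9->D; (6,9):dx=+6,dy=-2->D; (6,10):dx=-4,dy=-7->C; (7,8):dx=-6,dy=+3->D
  (7,9):dx=-1,dy=+10->D; (7,10):dx=-11,dy=+5->D; (8,9):dx=+5,dy=+7->C; (8,10):dx=-5,dy=+2->D
  (9,10):dx=-10,dy=-5->C
Step 2: C = 22, D = 23, total pairs = 45.
Step 3: tau = (C - D)/(n(n-1)/2) = (22 - 23)/45 = -0.022222.
Step 4: Exact two-sided p-value (enumerate n! = 3628800 permutations of y under H0): p = 1.000000.
Step 5: alpha = 0.05. fail to reject H0.

tau_b = -0.0222 (C=22, D=23), p = 1.000000, fail to reject H0.


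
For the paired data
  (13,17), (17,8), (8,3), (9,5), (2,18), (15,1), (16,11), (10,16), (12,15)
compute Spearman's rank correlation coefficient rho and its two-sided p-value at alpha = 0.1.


Step 1: Rank x and y separately (midranks; no ties here).
rank(x): 13->6, 17->9, 8->2, 9->3, 2->1, 15->7, 16->8, 10->4, 12->5
rank(y): 17->8, 8->4, 3->2, 5->3, 18->9, 1->1, 11->5, 16->7, 15->6
Step 2: d_i = R_x(i) - R_y(i); compute d_i^2.
  (6-8)^2=4, (9-4)^2=25, (2-2)^2=0, (3-3)^2=0, (1-9)^2=64, (7-1)^2=36, (8-5)^2=9, (4-7)^2=9, (5-6)^2=1
sum(d^2) = 148.
Step 3: rho = 1 - 6*148 / (9*(9^2 - 1)) = 1 - 888/720 = -0.233333.
Step 4: Under H0, t = rho * sqrt((n-2)/(1-rho^2)) = -0.6349 ~ t(7).
Step 5: Two-sided p-value from the t-distribution with 7 df = 0.545699.
Step 6: alpha = 0.1. fail to reject H0.

rho = -0.2333, p = 0.545699, fail to reject H0 at alpha = 0.1.


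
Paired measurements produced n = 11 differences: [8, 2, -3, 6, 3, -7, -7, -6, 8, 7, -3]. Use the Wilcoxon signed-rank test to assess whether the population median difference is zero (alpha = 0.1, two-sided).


Step 1: Drop any zero differences (none here) and take |d_i|.
|d| = [8, 2, 3, 6, 3, 7, 7, 6, 8, 7, 3]
Step 2: Midrank |d_i| (ties get averaged ranks).
ranks: |8|->10.5, |2|->1, |3|->3, |6|->5.5, |3|->3, |7|->8, |7|->8, |6|->5.5, |8|->10.5, |7|->8, |3|->3
Step 3: Attach original signs; sum ranks with positive sign and with negative sign.
W+ = 10.5 + 1 + 5.5 + 3 + 10.5 + 8 = 38.5
W- = 3 + 8 + 8 + 5.5 + 3 = 27.5
(Check: W+ + W- = 66 should equal n(n+1)/2 = 66.)
Step 4: Test statistic W = min(W+, W-) = 27.5.
Step 5: Ties in |d|, so use the tie-corrected normal approximation.
        E[W] = n(n+1)/4 = 11*12/4 = 33.
        Tie groups: |d|=3 (t=3), |d|=6 (t=2), |d|=7 (t=3), |d|=8 (t=2); sum(t^3 - t) = 60.
        Var[W] = n(n+1)(2n+1)/24 - sum(t^3-t)/48 = 3036/24 - 60/48 = 125.25.
        z = (W - E[W]) / sqrt(Var[W]) = (27.5 - 33) / 11.1915 = -0.4914.
        Two-sided p = 2*Phi(z) = 0.623113.
Step 6: alpha = 0.1. fail to reject H0.

W+ = 38.5, W- = 27.5, W = min = 27.5, p = 0.623113, fail to reject H0.


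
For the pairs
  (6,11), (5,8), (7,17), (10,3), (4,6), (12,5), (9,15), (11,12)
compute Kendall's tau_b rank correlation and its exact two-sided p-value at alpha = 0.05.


Step 1: Enumerate the 28 unordered pairs (i,j) with i<j and classify each by sign(x_j-x_i) * sign(y_j-y_i).
  (1,2):dx=-1,dy=-3->C; (1,3):dx=+1,dy=+6->C; (1,4):dx=+4,dy=-8->D; (1,5):dx=-2,dy=-5->C
  (1,6):dx=+6,dy=-6->D; (1,7):dx=+3,dy=+4->C; (1,8):dx=+5,dy=+1->C; (2,3):dx=+2,dy=+9->C
  (2,4):dx=+5,dy=-5->D; (2,5):dx=-1,dy=-2->C; (2,6):dx=+7,dy=-3->D; (2,7):dx=+4,dy=+7->C
  (2,8):dx=+6,dy=+4->C; (3,4):dx=+3,dy=-14->D; (3,5):dx=-3,dy=-11->C; (3,6):dx=+5,dy=-12->D
  (3,7):dx=+2,dy=-2->D; (3,8):dx=+4,dy=-5->D; (4,5):dx=-6,dy=+3->D; (4,6):dx=+2,dy=+2->C
  (4,7):dx=-1,dy=+12->D; (4,8):dx=+1,dy=+9->C; (5,6):dx=+8,dy=-1->D; (5,7):dx=+5,dy=+9->C
  (5,8):dx=+7,dy=+6->C; (6,7):dx=-3,dy=+10->D; (6,8):dx=-1,dy=+7->D; (7,8):dx=+2,dy=-3->D
Step 2: C = 14, D = 14, total pairs = 28.
Step 3: tau = (C - D)/(n(n-1)/2) = (14 - 14)/28 = 0.000000.
Step 4: Exact two-sided p-value (enumerate n! = 40320 permutations of y under H0): p = 1.000000.
Step 5: alpha = 0.05. fail to reject H0.

tau_b = 0.0000 (C=14, D=14), p = 1.000000, fail to reject H0.


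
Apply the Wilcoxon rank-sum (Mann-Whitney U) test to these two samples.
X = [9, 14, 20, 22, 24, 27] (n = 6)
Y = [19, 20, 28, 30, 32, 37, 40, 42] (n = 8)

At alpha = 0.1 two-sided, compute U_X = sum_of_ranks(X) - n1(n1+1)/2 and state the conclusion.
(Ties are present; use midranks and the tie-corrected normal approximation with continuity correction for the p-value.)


Step 1: Combine and sort all 14 observations; assign midranks.
sorted (value, group): (9,X), (14,X), (19,Y), (20,X), (20,Y), (22,X), (24,X), (27,X), (28,Y), (30,Y), (32,Y), (37,Y), (40,Y), (42,Y)
ranks: 9->1, 14->2, 19->3, 20->4.5, 20->4.5, 22->6, 24->7, 27->8, 28->9, 30->10, 32->11, 37->12, 40->13, 42->14
Step 2: Rank sum for X: R1 = 1 + 2 + 4.5 + 6 + 7 + 8 = 28.5.
Step 3: U_X = R1 - n1(n1+1)/2 = 28.5 - 6*7/2 = 28.5 - 21 = 7.5.
       U_Y = n1*n2 - U_X = 48 - 7.5 = 40.5.
Step 4: Ties are present, so use the tie-corrected normal approximation (with continuity correction) for the p-value.
Step 5: p-value = 0.038653; compare to alpha = 0.1. reject H0.

U_X = 7.5, p = 0.038653, reject H0 at alpha = 0.1.


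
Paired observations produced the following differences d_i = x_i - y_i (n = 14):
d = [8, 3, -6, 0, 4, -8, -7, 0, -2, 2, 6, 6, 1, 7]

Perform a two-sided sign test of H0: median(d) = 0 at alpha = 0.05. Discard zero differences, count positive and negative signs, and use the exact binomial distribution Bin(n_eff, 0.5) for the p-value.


Step 1: Discard zero differences. Original n = 14; n_eff = number of nonzero differences = 12.
Nonzero differences (with sign): +8, +3, -6, +4, -8, -7, -2, +2, +6, +6, +1, +7
Step 2: Count signs: positive = 8, negative = 4.
Step 3: Under H0: P(positive) = 0.5, so the number of positives S ~ Bin(12, 0.5).
Step 4: Two-sided exact p-value = sum of Bin(12,0.5) probabilities at or below the observed probability = 0.387695.
Step 5: alpha = 0.05. fail to reject H0.

n_eff = 12, pos = 8, neg = 4, p = 0.387695, fail to reject H0.


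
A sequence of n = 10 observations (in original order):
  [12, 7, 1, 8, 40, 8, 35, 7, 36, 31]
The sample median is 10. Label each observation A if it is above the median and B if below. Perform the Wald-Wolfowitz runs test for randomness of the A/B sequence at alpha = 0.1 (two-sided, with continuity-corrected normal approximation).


Step 1: Compute median = 10; label A = above, B = below.
Labels in order: ABBBABABAA  (n_A = 5, n_B = 5)
Step 2: Count runs R = 7.
Step 3: Under H0 (random ordering), E[R] = 2*n_A*n_B/(n_A+n_B) + 1 = 2*5*5/10 + 1 = 6.0000.
        Var[R] = 2*n_A*n_B*(2*n_A*n_B - n_A - n_B) / ((n_A+n_B)^2 * (n_A+n_B-1)) = 2000/900 = 2.2222.
        SD[R] = 1.4907.
Step 4: Continuity-corrected z = (R - 0.5 - E[R]) / SD[R] = (7 - 0.5 - 6.0000) / 1.4907 = 0.3354.
Step 5: Two-sided p-value via normal approximation = 2*(1 - Phi(|z|)) = 0.737316.
Step 6: alpha = 0.1. fail to reject H0.

R = 7, z = 0.3354, p = 0.737316, fail to reject H0.


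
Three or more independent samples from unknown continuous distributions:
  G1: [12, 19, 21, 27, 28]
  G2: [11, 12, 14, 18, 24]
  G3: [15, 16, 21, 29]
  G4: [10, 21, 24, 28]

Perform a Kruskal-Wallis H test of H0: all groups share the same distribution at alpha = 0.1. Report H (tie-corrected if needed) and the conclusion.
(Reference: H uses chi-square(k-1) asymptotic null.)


Step 1: Combine all N = 18 observations and assign midranks.
sorted (value, group, rank): (10,G4,1), (11,G2,2), (12,G1,3.5), (12,G2,3.5), (14,G2,5), (15,G3,6), (16,G3,7), (18,G2,8), (19,G1,9), (21,G1,11), (21,G3,11), (21,G4,11), (24,G2,13.5), (24,G4,13.5), (27,G1,15), (28,G1,16.5), (28,G4,16.5), (29,G3,18)
Step 2: Sum ranks within each group.
R_1 = 55 (n_1 = 5)
R_2 = 32 (n_2 = 5)
R_3 = 42 (n_3 = 4)
R_4 = 42 (n_4 = 4)
Step 3: H = 12/(N(N+1)) * sum(R_i^2/n_i) - 3(N+1)
     = 12/(18*19) * (55^2/5 + 32^2/5 + 42^2/4 + 42^2/4) - 3*19
     = 0.035088 * 1691.8 - 57
     = 2.361404.
Step 4: Ties present; correction factor C = 1 - 42/(18^3 - 18) = 0.992776. Corrected H = 2.361404 / 0.992776 = 2.378586.
Step 5: Under H0, H ~ chi^2(3); p-value = 0.497633.
Step 6: alpha = 0.1. fail to reject H0.

H = 2.3786, df = 3, p = 0.497633, fail to reject H0.


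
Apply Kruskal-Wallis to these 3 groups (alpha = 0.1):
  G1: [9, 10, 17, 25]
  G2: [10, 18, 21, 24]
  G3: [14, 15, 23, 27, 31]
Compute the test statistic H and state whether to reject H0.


Step 1: Combine all N = 13 observations and assign midranks.
sorted (value, group, rank): (9,G1,1), (10,G1,2.5), (10,G2,2.5), (14,G3,4), (15,G3,5), (17,G1,6), (18,G2,7), (21,G2,8), (23,G3,9), (24,G2,10), (25,G1,11), (27,G3,12), (31,G3,13)
Step 2: Sum ranks within each group.
R_1 = 20.5 (n_1 = 4)
R_2 = 27.5 (n_2 = 4)
R_3 = 43 (n_3 = 5)
Step 3: H = 12/(N(N+1)) * sum(R_i^2/n_i) - 3(N+1)
     = 12/(13*14) * (20.5^2/4 + 27.5^2/4 + 43^2/5) - 3*14
     = 0.065934 * 663.925 - 42
     = 1.775275.
Step 4: Ties present; correction factor C = 1 - 6/(13^3 - 13) = 0.997253. Corrected H = 1.775275 / 0.997253 = 1.780165.
Step 5: Under H0, H ~ chi^2(2); p-value = 0.410622.
Step 6: alpha = 0.1. fail to reject H0.

H = 1.7802, df = 2, p = 0.410622, fail to reject H0.


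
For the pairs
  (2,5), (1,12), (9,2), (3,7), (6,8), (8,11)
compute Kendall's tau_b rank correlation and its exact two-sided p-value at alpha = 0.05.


Step 1: Enumerate the 15 unordered pairs (i,j) with i<j and classify each by sign(x_j-x_i) * sign(y_j-y_i).
  (1,2):dx=-1,dy=+7->D; (1,3):dx=+7,dy=-3->D; (1,4):dx=+1,dy=+2->C; (1,5):dx=+4,dy=+3->C
  (1,6):dx=+6,dy=+6->C; (2,3):dx=+8,dy=-10->D; (2,4):dx=+2,dy=-5->D; (2,5):dx=+5,dy=-4->D
  (2,6):dx=+7,dy=-1->D; (3,4):dx=-6,dy=+5->D; (3,5):dx=-3,dy=+6->D; (3,6):dx=-1,dy=+9->D
  (4,5):dx=+3,dy=+1->C; (4,6):dx=+5,dy=+4->C; (5,6):dx=+2,dy=+3->C
Step 2: C = 6, D = 9, total pairs = 15.
Step 3: tau = (C - D)/(n(n-1)/2) = (6 - 9)/15 = -0.200000.
Step 4: Exact two-sided p-value (enumerate n! = 720 permutations of y under H0): p = 0.719444.
Step 5: alpha = 0.05. fail to reject H0.

tau_b = -0.2000 (C=6, D=9), p = 0.719444, fail to reject H0.


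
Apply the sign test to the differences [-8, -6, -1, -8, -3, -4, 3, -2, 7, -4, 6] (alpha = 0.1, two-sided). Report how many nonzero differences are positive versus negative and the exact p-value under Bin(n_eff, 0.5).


Step 1: Discard zero differences. Original n = 11; n_eff = number of nonzero differences = 11.
Nonzero differences (with sign): -8, -6, -1, -8, -3, -4, +3, -2, +7, -4, +6
Step 2: Count signs: positive = 3, negative = 8.
Step 3: Under H0: P(positive) = 0.5, so the number of positives S ~ Bin(11, 0.5).
Step 4: Two-sided exact p-value = sum of Bin(11,0.5) probabilities at or below the observed probability = 0.226562.
Step 5: alpha = 0.1. fail to reject H0.

n_eff = 11, pos = 3, neg = 8, p = 0.226562, fail to reject H0.


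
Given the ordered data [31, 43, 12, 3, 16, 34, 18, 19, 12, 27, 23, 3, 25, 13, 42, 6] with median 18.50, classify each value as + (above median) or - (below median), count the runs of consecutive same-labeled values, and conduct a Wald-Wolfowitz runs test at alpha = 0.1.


Step 1: Compute median = 18.50; label A = above, B = below.
Labels in order: AABBBABABAABABAB  (n_A = 8, n_B = 8)
Step 2: Count runs R = 12.
Step 3: Under H0 (random ordering), E[R] = 2*n_A*n_B/(n_A+n_B) + 1 = 2*8*8/16 + 1 = 9.0000.
        Var[R] = 2*n_A*n_B*(2*n_A*n_B - n_A - n_B) / ((n_A+n_B)^2 * (n_A+n_B-1)) = 14336/3840 = 3.7333.
        SD[R] = 1.9322.
Step 4: Continuity-corrected z = (R - 0.5 - E[R]) / SD[R] = (12 - 0.5 - 9.0000) / 1.9322 = 1.2939.
Step 5: Two-sided p-value via normal approximation = 2*(1 - Phi(|z|)) = 0.195709.
Step 6: alpha = 0.1. fail to reject H0.

R = 12, z = 1.2939, p = 0.195709, fail to reject H0.


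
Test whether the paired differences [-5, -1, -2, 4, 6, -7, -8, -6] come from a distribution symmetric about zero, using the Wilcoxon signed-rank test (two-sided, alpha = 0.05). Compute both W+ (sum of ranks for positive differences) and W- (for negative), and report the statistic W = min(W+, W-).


Step 1: Drop any zero differences (none here) and take |d_i|.
|d| = [5, 1, 2, 4, 6, 7, 8, 6]
Step 2: Midrank |d_i| (ties get averaged ranks).
ranks: |5|->4, |1|->1, |2|->2, |4|->3, |6|->5.5, |7|->7, |8|->8, |6|->5.5
Step 3: Attach original signs; sum ranks with positive sign and with negative sign.
W+ = 3 + 5.5 = 8.5
W- = 4 + 1 + 2 + 7 + 8 + 5.5 = 27.5
(Check: W+ + W- = 36 should equal n(n+1)/2 = 36.)
Step 4: Test statistic W = min(W+, W-) = 8.5.
Step 5: Ties in |d|, so use the tie-corrected normal approximation.
        E[W] = n(n+1)/4 = 8*9/4 = 18.
        Tie groups: |d|=6 (t=2); sum(t^3 - t) = 6.
        Var[W] = n(n+1)(2n+1)/24 - sum(t^3-t)/48 = 1224/24 - 6/48 = 50.875.
        z = (W - E[W]) / sqrt(Var[W]) = (8.5 - 18) / 7.1327 = -1.3319.
        Two-sided p = 2*Phi(z) = 0.182893.
Step 6: alpha = 0.05. fail to reject H0.

W+ = 8.5, W- = 27.5, W = min = 8.5, p = 0.182893, fail to reject H0.


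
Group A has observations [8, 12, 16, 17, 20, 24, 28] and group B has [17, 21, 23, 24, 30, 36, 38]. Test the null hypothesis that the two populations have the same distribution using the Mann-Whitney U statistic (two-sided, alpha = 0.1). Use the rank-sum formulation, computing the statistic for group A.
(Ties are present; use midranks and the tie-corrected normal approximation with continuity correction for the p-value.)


Step 1: Combine and sort all 14 observations; assign midranks.
sorted (value, group): (8,X), (12,X), (16,X), (17,X), (17,Y), (20,X), (21,Y), (23,Y), (24,X), (24,Y), (28,X), (30,Y), (36,Y), (38,Y)
ranks: 8->1, 12->2, 16->3, 17->4.5, 17->4.5, 20->6, 21->7, 23->8, 24->9.5, 24->9.5, 28->11, 30->12, 36->13, 38->14
Step 2: Rank sum for X: R1 = 1 + 2 + 3 + 4.5 + 6 + 9.5 + 11 = 37.
Step 3: U_X = R1 - n1(n1+1)/2 = 37 - 7*8/2 = 37 - 28 = 9.
       U_Y = n1*n2 - U_X = 49 - 9 = 40.
Step 4: Ties are present, so use the tie-corrected normal approximation (with continuity correction) for the p-value.
Step 5: p-value = 0.054750; compare to alpha = 0.1. reject H0.

U_X = 9, p = 0.054750, reject H0 at alpha = 0.1.


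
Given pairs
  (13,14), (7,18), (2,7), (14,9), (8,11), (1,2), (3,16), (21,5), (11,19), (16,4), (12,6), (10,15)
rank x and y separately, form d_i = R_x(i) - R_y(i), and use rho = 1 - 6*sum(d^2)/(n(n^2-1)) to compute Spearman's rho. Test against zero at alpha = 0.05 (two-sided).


Step 1: Rank x and y separately (midranks; no ties here).
rank(x): 13->9, 7->4, 2->2, 14->10, 8->5, 1->1, 3->3, 21->12, 11->7, 16->11, 12->8, 10->6
rank(y): 14->8, 18->11, 7->5, 9->6, 11->7, 2->1, 16->10, 5->3, 19->12, 4->2, 6->4, 15->9
Step 2: d_i = R_x(i) - R_y(i); compute d_i^2.
  (9-8)^2=1, (4-11)^2=49, (2-5)^2=9, (10-6)^2=16, (5-7)^2=4, (1-1)^2=0, (3-10)^2=49, (12-3)^2=81, (7-12)^2=25, (11-2)^2=81, (8-4)^2=16, (6-9)^2=9
sum(d^2) = 340.
Step 3: rho = 1 - 6*340 / (12*(12^2 - 1)) = 1 - 2040/1716 = -0.188811.
Step 4: Under H0, t = rho * sqrt((n-2)/(1-rho^2)) = -0.6080 ~ t(10).
Step 5: Two-sided p-value from the t-distribution with 10 df = 0.556737.
Step 6: alpha = 0.05. fail to reject H0.

rho = -0.1888, p = 0.556737, fail to reject H0 at alpha = 0.05.


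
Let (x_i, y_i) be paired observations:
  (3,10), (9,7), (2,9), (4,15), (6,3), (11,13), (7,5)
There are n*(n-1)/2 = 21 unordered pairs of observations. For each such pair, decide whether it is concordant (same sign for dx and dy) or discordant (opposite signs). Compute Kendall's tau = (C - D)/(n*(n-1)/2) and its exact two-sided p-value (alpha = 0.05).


Step 1: Enumerate the 21 unordered pairs (i,j) with i<j and classify each by sign(x_j-x_i) * sign(y_j-y_i).
  (1,2):dx=+6,dy=-3->D; (1,3):dx=-1,dy=-1->C; (1,4):dx=+1,dy=+5->C; (1,5):dx=+3,dy=-7->D
  (1,6):dx=+8,dy=+3->C; (1,7):dx=+4,dy=-5->D; (2,3):dx=-7,dy=+2->D; (2,4):dx=-5,dy=+8->D
  (2,5):dx=-3,dy=-4->C; (2,6):dx=+2,dy=+6->C; (2,7):dx=-2,dy=-2->C; (3,4):dx=+2,dy=+6->C
  (3,5):dx=+4,dy=-6->D; (3,6):dx=+9,dy=+4->C; (3,7):dx=+5,dy=-4->D; (4,5):dx=+2,dy=-12->D
  (4,6):dx=+7,dy=-2->D; (4,7):dx=+3,dy=-10->D; (5,6):dx=+5,dy=+10->C; (5,7):dx=+1,dy=+2->C
  (6,7):dx=-4,dy=-8->C
Step 2: C = 11, D = 10, total pairs = 21.
Step 3: tau = (C - D)/(n(n-1)/2) = (11 - 10)/21 = 0.047619.
Step 4: Exact two-sided p-value (enumerate n! = 5040 permutations of y under H0): p = 1.000000.
Step 5: alpha = 0.05. fail to reject H0.

tau_b = 0.0476 (C=11, D=10), p = 1.000000, fail to reject H0.


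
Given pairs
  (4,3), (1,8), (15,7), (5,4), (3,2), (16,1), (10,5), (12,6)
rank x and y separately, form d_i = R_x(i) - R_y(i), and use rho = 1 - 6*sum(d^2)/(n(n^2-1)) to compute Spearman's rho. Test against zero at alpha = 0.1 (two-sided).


Step 1: Rank x and y separately (midranks; no ties here).
rank(x): 4->3, 1->1, 15->7, 5->4, 3->2, 16->8, 10->5, 12->6
rank(y): 3->3, 8->8, 7->7, 4->4, 2->2, 1->1, 5->5, 6->6
Step 2: d_i = R_x(i) - R_y(i); compute d_i^2.
  (3-3)^2=0, (1-8)^2=49, (7-7)^2=0, (4-4)^2=0, (2-2)^2=0, (8-1)^2=49, (5-5)^2=0, (6-6)^2=0
sum(d^2) = 98.
Step 3: rho = 1 - 6*98 / (8*(8^2 - 1)) = 1 - 588/504 = -0.166667.
Step 4: Under H0, t = rho * sqrt((n-2)/(1-rho^2)) = -0.4140 ~ t(6).
Step 5: Two-sided p-value from the t-distribution with 6 df = 0.693239.
Step 6: alpha = 0.1. fail to reject H0.

rho = -0.1667, p = 0.693239, fail to reject H0 at alpha = 0.1.


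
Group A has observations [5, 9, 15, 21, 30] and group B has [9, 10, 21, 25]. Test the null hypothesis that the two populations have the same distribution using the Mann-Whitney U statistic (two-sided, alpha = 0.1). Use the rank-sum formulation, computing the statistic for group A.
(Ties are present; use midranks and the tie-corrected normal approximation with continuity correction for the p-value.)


Step 1: Combine and sort all 9 observations; assign midranks.
sorted (value, group): (5,X), (9,X), (9,Y), (10,Y), (15,X), (21,X), (21,Y), (25,Y), (30,X)
ranks: 5->1, 9->2.5, 9->2.5, 10->4, 15->5, 21->6.5, 21->6.5, 25->8, 30->9
Step 2: Rank sum for X: R1 = 1 + 2.5 + 5 + 6.5 + 9 = 24.
Step 3: U_X = R1 - n1(n1+1)/2 = 24 - 5*6/2 = 24 - 15 = 9.
       U_Y = n1*n2 - U_X = 20 - 9 = 11.
Step 4: Ties are present, so use the tie-corrected normal approximation (with continuity correction) for the p-value.
Step 5: p-value = 0.901705; compare to alpha = 0.1. fail to reject H0.

U_X = 9, p = 0.901705, fail to reject H0 at alpha = 0.1.


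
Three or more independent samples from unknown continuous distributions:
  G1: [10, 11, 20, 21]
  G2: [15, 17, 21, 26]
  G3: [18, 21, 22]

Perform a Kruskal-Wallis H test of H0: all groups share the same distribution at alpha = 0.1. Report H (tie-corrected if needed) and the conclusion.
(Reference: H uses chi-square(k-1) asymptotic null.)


Step 1: Combine all N = 11 observations and assign midranks.
sorted (value, group, rank): (10,G1,1), (11,G1,2), (15,G2,3), (17,G2,4), (18,G3,5), (20,G1,6), (21,G1,8), (21,G2,8), (21,G3,8), (22,G3,10), (26,G2,11)
Step 2: Sum ranks within each group.
R_1 = 17 (n_1 = 4)
R_2 = 26 (n_2 = 4)
R_3 = 23 (n_3 = 3)
Step 3: H = 12/(N(N+1)) * sum(R_i^2/n_i) - 3(N+1)
     = 12/(11*12) * (17^2/4 + 26^2/4 + 23^2/3) - 3*12
     = 0.090909 * 417.583 - 36
     = 1.962121.
Step 4: Ties present; correction factor C = 1 - 24/(11^3 - 11) = 0.981818. Corrected H = 1.962121 / 0.981818 = 1.998457.
Step 5: Under H0, H ~ chi^2(2); p-value = 0.368163.
Step 6: alpha = 0.1. fail to reject H0.

H = 1.9985, df = 2, p = 0.368163, fail to reject H0.


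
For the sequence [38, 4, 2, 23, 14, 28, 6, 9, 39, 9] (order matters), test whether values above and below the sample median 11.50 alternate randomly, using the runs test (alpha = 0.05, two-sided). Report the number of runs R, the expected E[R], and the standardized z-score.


Step 1: Compute median = 11.50; label A = above, B = below.
Labels in order: ABBAAABBAB  (n_A = 5, n_B = 5)
Step 2: Count runs R = 6.
Step 3: Under H0 (random ordering), E[R] = 2*n_A*n_B/(n_A+n_B) + 1 = 2*5*5/10 + 1 = 6.0000.
        Var[R] = 2*n_A*n_B*(2*n_A*n_B - n_A - n_B) / ((n_A+n_B)^2 * (n_A+n_B-1)) = 2000/900 = 2.2222.
        SD[R] = 1.4907.
Step 4: R = E[R], so z = 0 with no continuity correction.
Step 5: Two-sided p-value via normal approximation = 2*(1 - Phi(|z|)) = 1.000000.
Step 6: alpha = 0.05. fail to reject H0.

R = 6, z = 0.0000, p = 1.000000, fail to reject H0.


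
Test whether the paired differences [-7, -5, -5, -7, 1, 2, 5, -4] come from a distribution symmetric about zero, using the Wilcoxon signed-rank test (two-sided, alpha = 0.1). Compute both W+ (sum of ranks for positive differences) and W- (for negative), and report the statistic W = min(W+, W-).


Step 1: Drop any zero differences (none here) and take |d_i|.
|d| = [7, 5, 5, 7, 1, 2, 5, 4]
Step 2: Midrank |d_i| (ties get averaged ranks).
ranks: |7|->7.5, |5|->5, |5|->5, |7|->7.5, |1|->1, |2|->2, |5|->5, |4|->3
Step 3: Attach original signs; sum ranks with positive sign and with negative sign.
W+ = 1 + 2 + 5 = 8
W- = 7.5 + 5 + 5 + 7.5 + 3 = 28
(Check: W+ + W- = 36 should equal n(n+1)/2 = 36.)
Step 4: Test statistic W = min(W+, W-) = 8.
Step 5: Ties in |d|, so use the tie-corrected normal approximation.
        E[W] = n(n+1)/4 = 8*9/4 = 18.
        Tie groups: |d|=5 (t=3), |d|=7 (t=2); sum(t^3 - t) = 30.
        Var[W] = n(n+1)(2n+1)/24 - sum(t^3-t)/48 = 1224/24 - 30/48 = 50.375.
        z = (W - E[W]) / sqrt(Var[W]) = (8 - 18) / 7.0975 = -1.4089.
        Two-sided p = 2*Phi(z) = 0.158853.
Step 6: alpha = 0.1. fail to reject H0.

W+ = 8, W- = 28, W = min = 8, p = 0.158853, fail to reject H0.


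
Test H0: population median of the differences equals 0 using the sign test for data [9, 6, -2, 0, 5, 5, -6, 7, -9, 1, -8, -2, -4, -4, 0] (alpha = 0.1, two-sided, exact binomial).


Step 1: Discard zero differences. Original n = 15; n_eff = number of nonzero differences = 13.
Nonzero differences (with sign): +9, +6, -2, +5, +5, -6, +7, -9, +1, -8, -2, -4, -4
Step 2: Count signs: positive = 6, negative = 7.
Step 3: Under H0: P(positive) = 0.5, so the number of positives S ~ Bin(13, 0.5).
Step 4: Two-sided exact p-value = sum of Bin(13,0.5) probabilities at or below the observed probability = 1.000000.
Step 5: alpha = 0.1. fail to reject H0.

n_eff = 13, pos = 6, neg = 7, p = 1.000000, fail to reject H0.


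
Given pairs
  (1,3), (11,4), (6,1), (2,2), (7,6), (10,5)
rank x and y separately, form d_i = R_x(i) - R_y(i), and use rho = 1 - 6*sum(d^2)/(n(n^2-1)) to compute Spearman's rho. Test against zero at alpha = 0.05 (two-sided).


Step 1: Rank x and y separately (midranks; no ties here).
rank(x): 1->1, 11->6, 6->3, 2->2, 7->4, 10->5
rank(y): 3->3, 4->4, 1->1, 2->2, 6->6, 5->5
Step 2: d_i = R_x(i) - R_y(i); compute d_i^2.
  (1-3)^2=4, (6-4)^2=4, (3-1)^2=4, (2-2)^2=0, (4-6)^2=4, (5-5)^2=0
sum(d^2) = 16.
Step 3: rho = 1 - 6*16 / (6*(6^2 - 1)) = 1 - 96/210 = 0.542857.
Step 4: Under H0, t = rho * sqrt((n-2)/(1-rho^2)) = 1.2928 ~ t(4).
Step 5: Two-sided p-value from the t-distribution with 4 df = 0.265703.
Step 6: alpha = 0.05. fail to reject H0.

rho = 0.5429, p = 0.265703, fail to reject H0 at alpha = 0.05.


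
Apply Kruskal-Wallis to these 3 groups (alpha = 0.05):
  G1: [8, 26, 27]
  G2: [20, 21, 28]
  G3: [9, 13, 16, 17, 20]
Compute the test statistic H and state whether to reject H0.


Step 1: Combine all N = 11 observations and assign midranks.
sorted (value, group, rank): (8,G1,1), (9,G3,2), (13,G3,3), (16,G3,4), (17,G3,5), (20,G2,6.5), (20,G3,6.5), (21,G2,8), (26,G1,9), (27,G1,10), (28,G2,11)
Step 2: Sum ranks within each group.
R_1 = 20 (n_1 = 3)
R_2 = 25.5 (n_2 = 3)
R_3 = 20.5 (n_3 = 5)
Step 3: H = 12/(N(N+1)) * sum(R_i^2/n_i) - 3(N+1)
     = 12/(11*12) * (20^2/3 + 25.5^2/3 + 20.5^2/5) - 3*12
     = 0.090909 * 434.133 - 36
     = 3.466667.
Step 4: Ties present; correction factor C = 1 - 6/(11^3 - 11) = 0.995455. Corrected H = 3.466667 / 0.995455 = 3.482496.
Step 5: Under H0, H ~ chi^2(2); p-value = 0.175301.
Step 6: alpha = 0.05. fail to reject H0.

H = 3.4825, df = 2, p = 0.175301, fail to reject H0.


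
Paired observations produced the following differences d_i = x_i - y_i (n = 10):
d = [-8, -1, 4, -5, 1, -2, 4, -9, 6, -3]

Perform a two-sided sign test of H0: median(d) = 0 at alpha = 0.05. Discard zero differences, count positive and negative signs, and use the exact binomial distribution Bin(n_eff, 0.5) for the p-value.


Step 1: Discard zero differences. Original n = 10; n_eff = number of nonzero differences = 10.
Nonzero differences (with sign): -8, -1, +4, -5, +1, -2, +4, -9, +6, -3
Step 2: Count signs: positive = 4, negative = 6.
Step 3: Under H0: P(positive) = 0.5, so the number of positives S ~ Bin(10, 0.5).
Step 4: Two-sided exact p-value = sum of Bin(10,0.5) probabilities at or below the observed probability = 0.753906.
Step 5: alpha = 0.05. fail to reject H0.

n_eff = 10, pos = 4, neg = 6, p = 0.753906, fail to reject H0.


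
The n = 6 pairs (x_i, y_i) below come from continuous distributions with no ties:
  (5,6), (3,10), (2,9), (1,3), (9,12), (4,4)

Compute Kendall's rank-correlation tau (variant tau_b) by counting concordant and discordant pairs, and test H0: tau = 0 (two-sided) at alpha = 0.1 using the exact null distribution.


Step 1: Enumerate the 15 unordered pairs (i,j) with i<j and classify each by sign(x_j-x_i) * sign(y_j-y_i).
  (1,2):dx=-2,dy=+4->D; (1,3):dx=-3,dy=+3->D; (1,4):dx=-4,dy=-3->C; (1,5):dx=+4,dy=+6->C
  (1,6):dx=-1,dy=-2->C; (2,3):dx=-1,dy=-1->C; (2,4):dx=-2,dy=-7->C; (2,5):dx=+6,dy=+2->C
  (2,6):dx=+1,dy=-6->D; (3,4):dx=-1,dy=-6->C; (3,5):dx=+7,dy=+3->C; (3,6):dx=+2,dy=-5->D
  (4,5):dx=+8,dy=+9->C; (4,6):dx=+3,dy=+1->C; (5,6):dx=-5,dy=-8->C
Step 2: C = 11, D = 4, total pairs = 15.
Step 3: tau = (C - D)/(n(n-1)/2) = (11 - 4)/15 = 0.466667.
Step 4: Exact two-sided p-value (enumerate n! = 720 permutations of y under H0): p = 0.272222.
Step 5: alpha = 0.1. fail to reject H0.

tau_b = 0.4667 (C=11, D=4), p = 0.272222, fail to reject H0.


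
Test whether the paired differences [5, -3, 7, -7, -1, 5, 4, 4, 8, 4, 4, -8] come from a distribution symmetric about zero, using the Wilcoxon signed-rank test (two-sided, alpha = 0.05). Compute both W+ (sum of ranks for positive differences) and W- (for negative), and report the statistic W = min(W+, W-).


Step 1: Drop any zero differences (none here) and take |d_i|.
|d| = [5, 3, 7, 7, 1, 5, 4, 4, 8, 4, 4, 8]
Step 2: Midrank |d_i| (ties get averaged ranks).
ranks: |5|->7.5, |3|->2, |7|->9.5, |7|->9.5, |1|->1, |5|->7.5, |4|->4.5, |4|->4.5, |8|->11.5, |4|->4.5, |4|->4.5, |8|->11.5
Step 3: Attach original signs; sum ranks with positive sign and with negative sign.
W+ = 7.5 + 9.5 + 7.5 + 4.5 + 4.5 + 11.5 + 4.5 + 4.5 = 54
W- = 2 + 9.5 + 1 + 11.5 = 24
(Check: W+ + W- = 78 should equal n(n+1)/2 = 78.)
Step 4: Test statistic W = min(W+, W-) = 24.
Step 5: Ties in |d|, so use the tie-corrected normal approximation.
        E[W] = n(n+1)/4 = 12*13/4 = 39.
        Tie groups: |d|=4 (t=4), |d|=5 (t=2), |d|=7 (t=2), |d|=8 (t=2); sum(t^3 - t) = 78.
        Var[W] = n(n+1)(2n+1)/24 - sum(t^3-t)/48 = 3900/24 - 78/48 = 160.875.
        z = (W - E[W]) / sqrt(Var[W]) = (24 - 39) / 12.6837 = -1.1826.
        Two-sided p = 2*Phi(z) = 0.236958.
Step 6: alpha = 0.05. fail to reject H0.

W+ = 54, W- = 24, W = min = 24, p = 0.236958, fail to reject H0.


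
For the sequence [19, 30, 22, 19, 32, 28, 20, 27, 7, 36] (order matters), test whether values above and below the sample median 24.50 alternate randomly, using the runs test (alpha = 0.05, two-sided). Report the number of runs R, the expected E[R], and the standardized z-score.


Step 1: Compute median = 24.50; label A = above, B = below.
Labels in order: BABBAABABA  (n_A = 5, n_B = 5)
Step 2: Count runs R = 8.
Step 3: Under H0 (random ordering), E[R] = 2*n_A*n_B/(n_A+n_B) + 1 = 2*5*5/10 + 1 = 6.0000.
        Var[R] = 2*n_A*n_B*(2*n_A*n_B - n_A - n_B) / ((n_A+n_B)^2 * (n_A+n_B-1)) = 2000/900 = 2.2222.
        SD[R] = 1.4907.
Step 4: Continuity-corrected z = (R - 0.5 - E[R]) / SD[R] = (8 - 0.5 - 6.0000) / 1.4907 = 1.0062.
Step 5: Two-sided p-value via normal approximation = 2*(1 - Phi(|z|)) = 0.314305.
Step 6: alpha = 0.05. fail to reject H0.

R = 8, z = 1.0062, p = 0.314305, fail to reject H0.


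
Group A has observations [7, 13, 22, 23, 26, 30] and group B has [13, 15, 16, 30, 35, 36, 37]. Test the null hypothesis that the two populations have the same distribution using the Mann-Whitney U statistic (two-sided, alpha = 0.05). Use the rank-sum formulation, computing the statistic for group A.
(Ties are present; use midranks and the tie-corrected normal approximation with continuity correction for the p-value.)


Step 1: Combine and sort all 13 observations; assign midranks.
sorted (value, group): (7,X), (13,X), (13,Y), (15,Y), (16,Y), (22,X), (23,X), (26,X), (30,X), (30,Y), (35,Y), (36,Y), (37,Y)
ranks: 7->1, 13->2.5, 13->2.5, 15->4, 16->5, 22->6, 23->7, 26->8, 30->9.5, 30->9.5, 35->11, 36->12, 37->13
Step 2: Rank sum for X: R1 = 1 + 2.5 + 6 + 7 + 8 + 9.5 = 34.
Step 3: U_X = R1 - n1(n1+1)/2 = 34 - 6*7/2 = 34 - 21 = 13.
       U_Y = n1*n2 - U_X = 42 - 13 = 29.
Step 4: Ties are present, so use the tie-corrected normal approximation (with continuity correction) for the p-value.
Step 5: p-value = 0.282651; compare to alpha = 0.05. fail to reject H0.

U_X = 13, p = 0.282651, fail to reject H0 at alpha = 0.05.


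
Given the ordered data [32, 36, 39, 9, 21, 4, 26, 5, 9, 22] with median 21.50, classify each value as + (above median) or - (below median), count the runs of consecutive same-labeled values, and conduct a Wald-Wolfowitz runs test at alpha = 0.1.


Step 1: Compute median = 21.50; label A = above, B = below.
Labels in order: AAABBBABBA  (n_A = 5, n_B = 5)
Step 2: Count runs R = 5.
Step 3: Under H0 (random ordering), E[R] = 2*n_A*n_B/(n_A+n_B) + 1 = 2*5*5/10 + 1 = 6.0000.
        Var[R] = 2*n_A*n_B*(2*n_A*n_B - n_A - n_B) / ((n_A+n_B)^2 * (n_A+n_B-1)) = 2000/900 = 2.2222.
        SD[R] = 1.4907.
Step 4: Continuity-corrected z = (R + 0.5 - E[R]) / SD[R] = (5 + 0.5 - 6.0000) / 1.4907 = -0.3354.
Step 5: Two-sided p-value via normal approximation = 2*(1 - Phi(|z|)) = 0.737316.
Step 6: alpha = 0.1. fail to reject H0.

R = 5, z = -0.3354, p = 0.737316, fail to reject H0.


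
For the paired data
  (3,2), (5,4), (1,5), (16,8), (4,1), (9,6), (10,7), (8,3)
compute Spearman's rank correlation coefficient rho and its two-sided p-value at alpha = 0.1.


Step 1: Rank x and y separately (midranks; no ties here).
rank(x): 3->2, 5->4, 1->1, 16->8, 4->3, 9->6, 10->7, 8->5
rank(y): 2->2, 4->4, 5->5, 8->8, 1->1, 6->6, 7->7, 3->3
Step 2: d_i = R_x(i) - R_y(i); compute d_i^2.
  (2-2)^2=0, (4-4)^2=0, (1-5)^2=16, (8-8)^2=0, (3-1)^2=4, (6-6)^2=0, (7-7)^2=0, (5-3)^2=4
sum(d^2) = 24.
Step 3: rho = 1 - 6*24 / (8*(8^2 - 1)) = 1 - 144/504 = 0.714286.
Step 4: Under H0, t = rho * sqrt((n-2)/(1-rho^2)) = 2.5000 ~ t(6).
Step 5: Two-sided p-value from the t-distribution with 6 df = 0.046528.
Step 6: alpha = 0.1. reject H0.

rho = 0.7143, p = 0.046528, reject H0 at alpha = 0.1.


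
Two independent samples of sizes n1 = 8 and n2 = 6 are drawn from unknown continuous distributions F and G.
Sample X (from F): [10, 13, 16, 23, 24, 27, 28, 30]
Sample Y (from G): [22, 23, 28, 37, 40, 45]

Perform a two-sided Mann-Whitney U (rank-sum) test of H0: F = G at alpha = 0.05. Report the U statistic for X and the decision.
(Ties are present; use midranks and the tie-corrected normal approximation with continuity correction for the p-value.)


Step 1: Combine and sort all 14 observations; assign midranks.
sorted (value, group): (10,X), (13,X), (16,X), (22,Y), (23,X), (23,Y), (24,X), (27,X), (28,X), (28,Y), (30,X), (37,Y), (40,Y), (45,Y)
ranks: 10->1, 13->2, 16->3, 22->4, 23->5.5, 23->5.5, 24->7, 27->8, 28->9.5, 28->9.5, 30->11, 37->12, 40->13, 45->14
Step 2: Rank sum for X: R1 = 1 + 2 + 3 + 5.5 + 7 + 8 + 9.5 + 11 = 47.
Step 3: U_X = R1 - n1(n1+1)/2 = 47 - 8*9/2 = 47 - 36 = 11.
       U_Y = n1*n2 - U_X = 48 - 11 = 37.
Step 4: Ties are present, so use the tie-corrected normal approximation (with continuity correction) for the p-value.
Step 5: p-value = 0.105813; compare to alpha = 0.05. fail to reject H0.

U_X = 11, p = 0.105813, fail to reject H0 at alpha = 0.05.
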